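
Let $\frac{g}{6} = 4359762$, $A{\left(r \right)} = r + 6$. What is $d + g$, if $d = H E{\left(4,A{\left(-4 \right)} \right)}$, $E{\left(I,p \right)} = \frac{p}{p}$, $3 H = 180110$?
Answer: $\frac{78655826}{3} \approx 2.6219 \cdot 10^{7}$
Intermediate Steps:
$A{\left(r \right)} = 6 + r$
$H = \frac{180110}{3}$ ($H = \frac{1}{3} \cdot 180110 = \frac{180110}{3} \approx 60037.0$)
$E{\left(I,p \right)} = 1$
$g = 26158572$ ($g = 6 \cdot 4359762 = 26158572$)
$d = \frac{180110}{3}$ ($d = \frac{180110}{3} \cdot 1 = \frac{180110}{3} \approx 60037.0$)
$d + g = \frac{180110}{3} + 26158572 = \frac{78655826}{3}$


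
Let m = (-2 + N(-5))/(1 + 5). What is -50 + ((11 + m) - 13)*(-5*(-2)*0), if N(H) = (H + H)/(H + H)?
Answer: -50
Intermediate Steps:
N(H) = 1 (N(H) = (2*H)/((2*H)) = (2*H)*(1/(2*H)) = 1)
m = -⅙ (m = (-2 + 1)/(1 + 5) = -1/6 = -1*⅙ = -⅙ ≈ -0.16667)
-50 + ((11 + m) - 13)*(-5*(-2)*0) = -50 + ((11 - ⅙) - 13)*(-5*(-2)*0) = -50 + (65/6 - 13)*(10*0) = -50 - 13/6*0 = -50 + 0 = -50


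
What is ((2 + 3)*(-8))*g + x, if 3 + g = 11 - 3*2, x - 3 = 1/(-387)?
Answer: -29800/387 ≈ -77.003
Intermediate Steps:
x = 1160/387 (x = 3 + 1/(-387) = 3 - 1/387 = 1160/387 ≈ 2.9974)
g = 2 (g = -3 + (11 - 3*2) = -3 + (11 - 6) = -3 + 5 = 2)
((2 + 3)*(-8))*g + x = ((2 + 3)*(-8))*2 + 1160/387 = (5*(-8))*2 + 1160/387 = -40*2 + 1160/387 = -80 + 1160/387 = -29800/387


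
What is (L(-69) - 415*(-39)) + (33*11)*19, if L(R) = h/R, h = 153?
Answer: 530835/23 ≈ 23080.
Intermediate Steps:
L(R) = 153/R
(L(-69) - 415*(-39)) + (33*11)*19 = (153/(-69) - 415*(-39)) + (33*11)*19 = (153*(-1/69) + 16185) + 363*19 = (-51/23 + 16185) + 6897 = 372204/23 + 6897 = 530835/23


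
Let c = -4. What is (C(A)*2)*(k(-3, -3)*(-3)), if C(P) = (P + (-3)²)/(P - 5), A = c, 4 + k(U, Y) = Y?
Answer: -70/3 ≈ -23.333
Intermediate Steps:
k(U, Y) = -4 + Y
A = -4
C(P) = (9 + P)/(-5 + P) (C(P) = (P + 9)/(-5 + P) = (9 + P)/(-5 + P))
(C(A)*2)*(k(-3, -3)*(-3)) = (((9 - 4)/(-5 - 4))*2)*((-4 - 3)*(-3)) = ((5/(-9))*2)*(-7*(-3)) = (-⅑*5*2)*21 = -5/9*2*21 = -10/9*21 = -70/3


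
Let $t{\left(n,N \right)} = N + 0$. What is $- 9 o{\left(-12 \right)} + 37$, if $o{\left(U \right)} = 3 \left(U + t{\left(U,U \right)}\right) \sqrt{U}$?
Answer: $37 + 1296 i \sqrt{3} \approx 37.0 + 2244.7 i$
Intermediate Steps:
$t{\left(n,N \right)} = N$
$o{\left(U \right)} = 6 U^{\frac{3}{2}}$ ($o{\left(U \right)} = 3 \left(U + U\right) \sqrt{U} = 3 \cdot 2 U \sqrt{U} = 6 U \sqrt{U} = 6 U^{\frac{3}{2}}$)
$- 9 o{\left(-12 \right)} + 37 = - 9 \cdot 6 \left(-12\right)^{\frac{3}{2}} + 37 = - 9 \cdot 6 \left(- 24 i \sqrt{3}\right) + 37 = - 9 \left(- 144 i \sqrt{3}\right) + 37 = 1296 i \sqrt{3} + 37 = 37 + 1296 i \sqrt{3}$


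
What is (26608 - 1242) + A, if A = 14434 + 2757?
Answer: 42557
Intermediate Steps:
A = 17191
(26608 - 1242) + A = (26608 - 1242) + 17191 = 25366 + 17191 = 42557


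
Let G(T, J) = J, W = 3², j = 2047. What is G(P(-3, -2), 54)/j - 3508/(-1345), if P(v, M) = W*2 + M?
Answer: 7253506/2753215 ≈ 2.6346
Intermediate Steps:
W = 9
P(v, M) = 18 + M (P(v, M) = 9*2 + M = 18 + M)
G(P(-3, -2), 54)/j - 3508/(-1345) = 54/2047 - 3508/(-1345) = 54*(1/2047) - 3508*(-1/1345) = 54/2047 + 3508/1345 = 7253506/2753215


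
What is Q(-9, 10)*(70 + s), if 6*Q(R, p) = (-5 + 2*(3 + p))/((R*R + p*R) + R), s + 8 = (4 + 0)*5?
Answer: -287/18 ≈ -15.944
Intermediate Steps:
s = 12 (s = -8 + (4 + 0)*5 = -8 + 4*5 = -8 + 20 = 12)
Q(R, p) = (1 + 2*p)/(6*(R + R**2 + R*p)) (Q(R, p) = ((-5 + 2*(3 + p))/((R*R + p*R) + R))/6 = ((-5 + (6 + 2*p))/((R**2 + R*p) + R))/6 = ((1 + 2*p)/(R + R**2 + R*p))/6 = (1 + 2*p)/(6*(R + R**2 + R*p)))
Q(-9, 10)*(70 + s) = ((1/6)*(1 + 2*10)/(-9*(1 - 9 + 10)))*(70 + 12) = ((1/6)*(-1/9)*(1 + 20)/2)*82 = ((1/6)*(-1/9)*(1/2)*21)*82 = -7/36*82 = -287/18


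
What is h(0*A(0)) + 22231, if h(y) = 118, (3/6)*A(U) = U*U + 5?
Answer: 22349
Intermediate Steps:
A(U) = 10 + 2*U**2 (A(U) = 2*(U*U + 5) = 2*(U**2 + 5) = 2*(5 + U**2) = 10 + 2*U**2)
h(0*A(0)) + 22231 = 118 + 22231 = 22349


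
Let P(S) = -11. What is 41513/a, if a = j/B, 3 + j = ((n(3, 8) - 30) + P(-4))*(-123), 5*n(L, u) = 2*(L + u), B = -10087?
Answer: -2093708155/22494 ≈ -93079.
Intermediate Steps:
n(L, u) = 2*L/5 + 2*u/5 (n(L, u) = (2*(L + u))/5 = (2*L + 2*u)/5 = 2*L/5 + 2*u/5)
j = 22494/5 (j = -3 + ((((⅖)*3 + (⅖)*8) - 30) - 11)*(-123) = -3 + (((6/5 + 16/5) - 30) - 11)*(-123) = -3 + ((22/5 - 30) - 11)*(-123) = -3 + (-128/5 - 11)*(-123) = -3 - 183/5*(-123) = -3 + 22509/5 = 22494/5 ≈ 4498.8)
a = -22494/50435 (a = (22494/5)/(-10087) = (22494/5)*(-1/10087) = -22494/50435 ≈ -0.44600)
41513/a = 41513/(-22494/50435) = 41513*(-50435/22494) = -2093708155/22494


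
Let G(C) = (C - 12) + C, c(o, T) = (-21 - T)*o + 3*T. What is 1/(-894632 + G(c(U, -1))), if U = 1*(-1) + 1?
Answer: -1/894650 ≈ -1.1178e-6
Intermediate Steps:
U = 0 (U = -1 + 1 = 0)
c(o, T) = 3*T + o*(-21 - T) (c(o, T) = o*(-21 - T) + 3*T = 3*T + o*(-21 - T))
G(C) = -12 + 2*C (G(C) = (-12 + C) + C = -12 + 2*C)
1/(-894632 + G(c(U, -1))) = 1/(-894632 + (-12 + 2*(-21*0 + 3*(-1) - 1*(-1)*0))) = 1/(-894632 + (-12 + 2*(0 - 3 + 0))) = 1/(-894632 + (-12 + 2*(-3))) = 1/(-894632 + (-12 - 6)) = 1/(-894632 - 18) = 1/(-894650) = -1/894650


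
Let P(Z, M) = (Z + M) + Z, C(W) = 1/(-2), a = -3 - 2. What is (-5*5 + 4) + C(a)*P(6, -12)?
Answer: -21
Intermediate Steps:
a = -5
C(W) = -½
P(Z, M) = M + 2*Z (P(Z, M) = (M + Z) + Z = M + 2*Z)
(-5*5 + 4) + C(a)*P(6, -12) = (-5*5 + 4) - (-12 + 2*6)/2 = (-25 + 4) - (-12 + 12)/2 = -21 - ½*0 = -21 + 0 = -21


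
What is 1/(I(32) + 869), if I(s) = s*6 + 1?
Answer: 1/1062 ≈ 0.00094162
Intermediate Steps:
I(s) = 1 + 6*s (I(s) = 6*s + 1 = 1 + 6*s)
1/(I(32) + 869) = 1/((1 + 6*32) + 869) = 1/((1 + 192) + 869) = 1/(193 + 869) = 1/1062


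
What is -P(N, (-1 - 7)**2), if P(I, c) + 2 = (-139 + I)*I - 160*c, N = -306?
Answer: -125928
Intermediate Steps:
P(I, c) = -2 - 160*c + I*(-139 + I) (P(I, c) = -2 + ((-139 + I)*I - 160*c) = -2 + (I*(-139 + I) - 160*c) = -2 + (-160*c + I*(-139 + I)) = -2 - 160*c + I*(-139 + I))
-P(N, (-1 - 7)**2) = -(-2 + (-306)**2 - 160*(-1 - 7)**2 - 139*(-306)) = -(-2 + 93636 - 160*(-8)**2 + 42534) = -(-2 + 93636 - 160*64 + 42534) = -(-2 + 93636 - 10240 + 42534) = -1*125928 = -125928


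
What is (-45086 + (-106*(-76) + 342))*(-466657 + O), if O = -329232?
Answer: 29199575632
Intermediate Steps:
(-45086 + (-106*(-76) + 342))*(-466657 + O) = (-45086 + (-106*(-76) + 342))*(-466657 - 329232) = (-45086 + (8056 + 342))*(-795889) = (-45086 + 8398)*(-795889) = -36688*(-795889) = 29199575632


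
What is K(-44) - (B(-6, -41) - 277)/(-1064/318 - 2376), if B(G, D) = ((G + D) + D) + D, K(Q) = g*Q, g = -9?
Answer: 74874291/189158 ≈ 395.83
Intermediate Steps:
K(Q) = -9*Q
B(G, D) = G + 3*D (B(G, D) = ((D + G) + D) + D = (G + 2*D) + D = G + 3*D)
K(-44) - (B(-6, -41) - 277)/(-1064/318 - 2376) = -9*(-44) - ((-6 + 3*(-41)) - 277)/(-1064/318 - 2376) = 396 - ((-6 - 123) - 277)/(-1064*1/318 - 2376) = 396 - (-129 - 277)/(-532/159 - 2376) = 396 - (-406)/(-378316/159) = 396 - (-406)*(-159)/378316 = 396 - 1*32277/189158 = 396 - 32277/189158 = 74874291/189158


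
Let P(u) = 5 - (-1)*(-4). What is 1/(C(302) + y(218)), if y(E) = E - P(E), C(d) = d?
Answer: 1/519 ≈ 0.0019268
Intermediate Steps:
P(u) = 1 (P(u) = 5 - 1*4 = 5 - 4 = 1)
y(E) = -1 + E (y(E) = E - 1*1 = E - 1 = -1 + E)
1/(C(302) + y(218)) = 1/(302 + (-1 + 218)) = 1/(302 + 217) = 1/519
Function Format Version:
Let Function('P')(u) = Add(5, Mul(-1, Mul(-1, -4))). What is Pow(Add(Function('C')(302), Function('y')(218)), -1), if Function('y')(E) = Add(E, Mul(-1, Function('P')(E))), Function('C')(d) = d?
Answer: Rational(1, 519) ≈ 0.0019268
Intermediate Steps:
Function('P')(u) = 1 (Function('P')(u) = Add(5, Mul(-1, 4)) = Add(5, -4) = 1)
Function('y')(E) = Add(-1, E) (Function('y')(E) = Add(E, Mul(-1, 1)) = Add(E, -1) = Add(-1, E))
Pow(Add(Function('C')(302), Function('y')(218)), -1) = Pow(Add(302, Add(-1, 218)), -1) = Pow(Add(302, 217), -1) = Pow(519, -1) = Rational(1, 519)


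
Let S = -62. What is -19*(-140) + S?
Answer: 2598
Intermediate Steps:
-19*(-140) + S = -19*(-140) - 62 = 2660 - 62 = 2598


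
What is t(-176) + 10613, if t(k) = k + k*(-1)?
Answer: 10613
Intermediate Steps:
t(k) = 0 (t(k) = k - k = 0)
t(-176) + 10613 = 0 + 10613 = 10613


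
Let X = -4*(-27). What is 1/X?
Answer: 1/108 ≈ 0.0092593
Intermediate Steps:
X = 108
1/X = 1/108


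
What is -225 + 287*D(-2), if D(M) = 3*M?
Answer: -1947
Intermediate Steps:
-225 + 287*D(-2) = -225 + 287*(3*(-2)) = -225 + 287*(-6) = -225 - 1722 = -1947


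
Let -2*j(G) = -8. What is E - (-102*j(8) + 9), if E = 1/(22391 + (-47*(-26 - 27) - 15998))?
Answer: 3544717/8884 ≈ 399.00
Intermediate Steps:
j(G) = 4 (j(G) = -½*(-8) = 4)
E = 1/8884 (E = 1/(22391 + (-47*(-53) - 15998)) = 1/(22391 + (2491 - 15998)) = 1/(22391 - 13507) = 1/8884 ≈ 0.00011256)
E - (-102*j(8) + 9) = 1/8884 - (-102*4 + 9) = 1/8884 - (-408 + 9) = 1/8884 - 1*(-399) = 1/8884 + 399 = 3544717/8884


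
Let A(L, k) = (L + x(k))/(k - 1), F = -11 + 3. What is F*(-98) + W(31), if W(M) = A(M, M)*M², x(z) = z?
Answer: 41551/15 ≈ 2770.1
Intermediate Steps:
F = -8
A(L, k) = (L + k)/(-1 + k) (A(L, k) = (L + k)/(k - 1) = (L + k)/(-1 + k))
W(M) = 2*M³/(-1 + M) (W(M) = ((M + M)/(-1 + M))*M² = ((2*M)/(-1 + M))*M² = (2*M/(-1 + M))*M² = 2*M³/(-1 + M))
F*(-98) + W(31) = -8*(-98) + 2*31³/(-1 + 31) = 784 + 2*29791/30 = 784 + 2*29791*(1/30) = 784 + 29791/15 = 41551/15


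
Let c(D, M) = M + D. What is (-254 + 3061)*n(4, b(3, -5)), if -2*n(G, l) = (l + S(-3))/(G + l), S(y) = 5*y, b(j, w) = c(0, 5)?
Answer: 14035/9 ≈ 1559.4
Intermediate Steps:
c(D, M) = D + M
b(j, w) = 5 (b(j, w) = 0 + 5 = 5)
n(G, l) = -(-15 + l)/(2*(G + l)) (n(G, l) = -(l + 5*(-3))/(2*(G + l)) = -(l - 15)/(2*(G + l)) = -(-15 + l)/(2*(G + l)))
(-254 + 3061)*n(4, b(3, -5)) = (-254 + 3061)*((15 - 1*5)/(2*(4 + 5))) = 2807*((½)*(15 - 5)/9) = 2807*((½)*(⅑)*10) = 2807*(5/9) = 14035/9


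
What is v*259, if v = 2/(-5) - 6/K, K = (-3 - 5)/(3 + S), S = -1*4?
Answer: -5957/20 ≈ -297.85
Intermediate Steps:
S = -4
K = 8 (K = (-3 - 5)/(3 - 4) = -8/(-1) = -8*(-1) = 8)
v = -23/20 (v = 2/(-5) - 6/8 = 2*(-⅕) - 6*⅛ = -⅖ - ¾ = -23/20 ≈ -1.1500)
v*259 = -23/20*259 = -5957/20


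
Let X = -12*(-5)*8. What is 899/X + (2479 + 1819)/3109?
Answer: 4858031/1492320 ≈ 3.2554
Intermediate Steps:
X = 480 (X = 60*8 = 480)
899/X + (2479 + 1819)/3109 = 899/480 + (2479 + 1819)/3109 = 899*(1/480) + 4298*(1/3109) = 899/480 + 4298/3109 = 4858031/1492320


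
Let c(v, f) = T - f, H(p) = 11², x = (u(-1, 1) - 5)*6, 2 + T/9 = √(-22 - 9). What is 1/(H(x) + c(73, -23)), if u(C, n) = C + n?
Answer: 14/2043 - I*√31/2043 ≈ 0.0068527 - 0.0027253*I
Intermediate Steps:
T = -18 + 9*I*√31 (T = -18 + 9*√(-22 - 9) = -18 + 9*√(-31) = -18 + 9*(I*√31) = -18 + 9*I*√31 ≈ -18.0 + 50.11*I)
x = -30 (x = ((-1 + 1) - 5)*6 = (0 - 5)*6 = -5*6 = -30)
H(p) = 121
c(v, f) = -18 - f + 9*I*√31 (c(v, f) = (-18 + 9*I*√31) - f = -18 - f + 9*I*√31)
1/(H(x) + c(73, -23)) = 1/(121 + (-18 - 1*(-23) + 9*I*√31)) = 1/(121 + (-18 + 23 + 9*I*√31)) = 1/(121 + (5 + 9*I*√31)) = 1/(126 + 9*I*√31)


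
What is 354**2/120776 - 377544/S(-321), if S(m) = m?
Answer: 3803206715/3230758 ≈ 1177.2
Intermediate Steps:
354**2/120776 - 377544/S(-321) = 354**2/120776 - 377544/(-321) = 125316*(1/120776) - 377544*(-1/321) = 31329/30194 + 125848/107 = 3803206715/3230758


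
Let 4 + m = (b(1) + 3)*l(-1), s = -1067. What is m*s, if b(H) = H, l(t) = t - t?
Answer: 4268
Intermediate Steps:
l(t) = 0
m = -4 (m = -4 + (1 + 3)*0 = -4 + 4*0 = -4 + 0 = -4)
m*s = -4*(-1067) = 4268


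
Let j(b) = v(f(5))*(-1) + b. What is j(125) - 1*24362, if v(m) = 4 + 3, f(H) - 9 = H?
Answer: -24244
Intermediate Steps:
f(H) = 9 + H
v(m) = 7
j(b) = -7 + b (j(b) = 7*(-1) + b = -7 + b)
j(125) - 1*24362 = (-7 + 125) - 1*24362 = 118 - 24362 = -24244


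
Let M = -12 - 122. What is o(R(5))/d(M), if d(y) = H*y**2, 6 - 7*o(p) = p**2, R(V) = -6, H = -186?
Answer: 5/3896452 ≈ 1.2832e-6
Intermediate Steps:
M = -134
o(p) = 6/7 - p**2/7
d(y) = -186*y**2
o(R(5))/d(M) = (6/7 - 1/7*(-6)**2)/((-186*(-134)**2)) = (6/7 - 1/7*36)/((-186*17956)) = (6/7 - 36/7)/(-3339816) = -30/7*(-1/3339816) = 5/3896452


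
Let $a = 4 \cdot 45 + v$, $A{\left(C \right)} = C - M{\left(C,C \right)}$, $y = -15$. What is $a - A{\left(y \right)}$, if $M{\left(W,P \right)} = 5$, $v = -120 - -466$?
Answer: $546$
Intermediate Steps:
$v = 346$ ($v = -120 + 466 = 346$)
$A{\left(C \right)} = -5 + C$ ($A{\left(C \right)} = C - 5 = -5 + C$)
$a = 526$ ($a = 4 \cdot 45 + 346 = 180 + 346 = 526$)
$a - A{\left(y \right)} = 526 - \left(-5 - 15\right) = 526 - -20 = 526 + 20 = 546$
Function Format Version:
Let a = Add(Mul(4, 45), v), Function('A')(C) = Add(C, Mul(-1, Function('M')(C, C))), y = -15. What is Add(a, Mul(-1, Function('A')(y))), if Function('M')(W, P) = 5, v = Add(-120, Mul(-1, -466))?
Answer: 546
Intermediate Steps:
v = 346 (v = Add(-120, 466) = 346)
Function('A')(C) = Add(-5, C) (Function('A')(C) = Add(C, Mul(-1, 5)) = Add(C, -5) = Add(-5, C))
a = 526 (a = Add(Mul(4, 45), 346) = Add(180, 346) = 526)
Add(a, Mul(-1, Function('A')(y))) = Add(526, Mul(-1, Add(-5, -15))) = Add(526, Mul(-1, -20)) = Add(526, 20) = 546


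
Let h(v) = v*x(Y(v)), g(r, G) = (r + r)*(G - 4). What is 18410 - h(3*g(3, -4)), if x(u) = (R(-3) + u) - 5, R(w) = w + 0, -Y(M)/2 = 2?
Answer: 16682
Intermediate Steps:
Y(M) = -4 (Y(M) = -2*2 = -4)
R(w) = w
g(r, G) = 2*r*(-4 + G) (g(r, G) = (2*r)*(-4 + G) = 2*r*(-4 + G))
x(u) = -8 + u (x(u) = (-3 + u) - 5 = -8 + u)
h(v) = -12*v (h(v) = v*(-8 - 4) = v*(-12) = -12*v)
18410 - h(3*g(3, -4)) = 18410 - (-12)*3*(2*3*(-4 - 4)) = 18410 - (-12)*3*(2*3*(-8)) = 18410 - (-12)*3*(-48) = 18410 - (-12)*(-144) = 18410 - 1*1728 = 18410 - 1728 = 16682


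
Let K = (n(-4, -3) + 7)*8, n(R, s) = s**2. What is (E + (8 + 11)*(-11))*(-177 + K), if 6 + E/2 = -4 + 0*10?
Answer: 11221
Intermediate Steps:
E = -20 (E = -12 + 2*(-4 + 0*10) = -12 + 2*(-4 + 0) = -12 + 2*(-4) = -12 - 8 = -20)
K = 128 (K = ((-3)**2 + 7)*8 = (9 + 7)*8 = 16*8 = 128)
(E + (8 + 11)*(-11))*(-177 + K) = (-20 + (8 + 11)*(-11))*(-177 + 128) = (-20 + 19*(-11))*(-49) = (-20 - 209)*(-49) = -229*(-49) = 11221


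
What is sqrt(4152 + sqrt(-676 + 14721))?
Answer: sqrt(4152 + 53*sqrt(5)) ≈ 65.349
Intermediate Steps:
sqrt(4152 + sqrt(-676 + 14721)) = sqrt(4152 + sqrt(14045)) = sqrt(4152 + 53*sqrt(5))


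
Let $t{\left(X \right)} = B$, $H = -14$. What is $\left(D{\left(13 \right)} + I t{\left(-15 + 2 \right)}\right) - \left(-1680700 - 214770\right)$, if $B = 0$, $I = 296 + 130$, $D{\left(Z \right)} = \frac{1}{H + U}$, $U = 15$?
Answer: $1895471$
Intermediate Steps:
$D{\left(Z \right)} = 1$ ($D{\left(Z \right)} = \frac{1}{-14 + 15} = 1^{-1} = 1$)
$I = 426$
$t{\left(X \right)} = 0$
$\left(D{\left(13 \right)} + I t{\left(-15 + 2 \right)}\right) - \left(-1680700 - 214770\right) = \left(1 + 426 \cdot 0\right) - \left(-1680700 - 214770\right) = \left(1 + 0\right) - \left(-1680700 - 214770\right) = 1 - -1895470 = 1 + 1895470 = 1895471$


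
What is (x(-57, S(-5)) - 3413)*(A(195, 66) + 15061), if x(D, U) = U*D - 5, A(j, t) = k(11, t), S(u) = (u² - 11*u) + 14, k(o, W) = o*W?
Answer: -138546712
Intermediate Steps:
k(o, W) = W*o
S(u) = 14 + u² - 11*u
A(j, t) = 11*t (A(j, t) = t*11 = 11*t)
x(D, U) = -5 + D*U (x(D, U) = D*U - 5 = -5 + D*U)
(x(-57, S(-5)) - 3413)*(A(195, 66) + 15061) = ((-5 - 57*(14 + (-5)² - 11*(-5))) - 3413)*(11*66 + 15061) = ((-5 - 57*(14 + 25 + 55)) - 3413)*(726 + 15061) = ((-5 - 57*94) - 3413)*15787 = ((-5 - 5358) - 3413)*15787 = (-5363 - 3413)*15787 = -8776*15787 = -138546712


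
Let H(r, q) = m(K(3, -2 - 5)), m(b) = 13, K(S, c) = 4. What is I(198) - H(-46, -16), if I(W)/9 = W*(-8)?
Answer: -14269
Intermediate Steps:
H(r, q) = 13
I(W) = -72*W (I(W) = 9*(W*(-8)) = 9*(-8*W) = -72*W)
I(198) - H(-46, -16) = -72*198 - 1*13 = -14256 - 13 = -14269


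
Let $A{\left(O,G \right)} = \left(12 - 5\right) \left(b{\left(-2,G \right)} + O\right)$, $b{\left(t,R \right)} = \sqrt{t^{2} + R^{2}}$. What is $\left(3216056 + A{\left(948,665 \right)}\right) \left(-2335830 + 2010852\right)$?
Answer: $-1047304000776 - 2274846 \sqrt{442229} \approx -1.0488 \cdot 10^{12}$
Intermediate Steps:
$b{\left(t,R \right)} = \sqrt{R^{2} + t^{2}}$
$A{\left(O,G \right)} = 7 O + 7 \sqrt{4 + G^{2}}$ ($A{\left(O,G \right)} = \left(12 - 5\right) \left(\sqrt{G^{2} + \left(-2\right)^{2}} + O\right) = 7 \left(\sqrt{G^{2} + 4} + O\right) = 7 \left(\sqrt{4 + G^{2}} + O\right) = 7 \left(O + \sqrt{4 + G^{2}}\right) = 7 O + 7 \sqrt{4 + G^{2}}$)
$\left(3216056 + A{\left(948,665 \right)}\right) \left(-2335830 + 2010852\right) = \left(3216056 + \left(7 \cdot 948 + 7 \sqrt{4 + 665^{2}}\right)\right) \left(-2335830 + 2010852\right) = \left(3216056 + \left(6636 + 7 \sqrt{4 + 442225}\right)\right) \left(-324978\right) = \left(3216056 + \left(6636 + 7 \sqrt{442229}\right)\right) \left(-324978\right) = \left(3222692 + 7 \sqrt{442229}\right) \left(-324978\right) = -1047304000776 - 2274846 \sqrt{442229}$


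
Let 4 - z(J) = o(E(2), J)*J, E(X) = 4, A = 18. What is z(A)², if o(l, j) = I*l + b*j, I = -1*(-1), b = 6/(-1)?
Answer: 3519376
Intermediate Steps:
b = -6 (b = 6*(-1) = -6)
I = 1
o(l, j) = l - 6*j (o(l, j) = 1*l - 6*j = l - 6*j)
z(J) = 4 - J*(4 - 6*J) (z(J) = 4 - (4 - 6*J)*J = 4 - J*(4 - 6*J))
z(A)² = (4 + 2*18*(-2 + 3*18))² = (4 + 2*18*(-2 + 54))² = (4 + 2*18*52)² = (4 + 1872)² = 1876² = 3519376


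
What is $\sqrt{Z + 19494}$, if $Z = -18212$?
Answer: $\sqrt{1282} \approx 35.805$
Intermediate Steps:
$\sqrt{Z + 19494} = \sqrt{-18212 + 19494} = \sqrt{1282}$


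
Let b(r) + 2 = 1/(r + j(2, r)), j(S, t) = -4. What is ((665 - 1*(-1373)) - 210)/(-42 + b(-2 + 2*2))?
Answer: -3656/89 ≈ -41.079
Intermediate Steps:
b(r) = -2 + 1/(-4 + r) (b(r) = -2 + 1/(r - 4) = -2 + 1/(-4 + r))
((665 - 1*(-1373)) - 210)/(-42 + b(-2 + 2*2)) = ((665 - 1*(-1373)) - 210)/(-42 + (9 - 2*(-2 + 2*2))/(-4 + (-2 + 2*2))) = ((665 + 1373) - 210)/(-42 + (9 - 2*(-2 + 4))/(-4 + (-2 + 4))) = (2038 - 210)/(-42 + (9 - 2*2)/(-4 + 2)) = 1828/(-42 + (9 - 4)/(-2)) = 1828/(-42 - ½*5) = 1828/(-42 - 5/2) = 1828/(-89/2) = -2/89*1828 = -3656/89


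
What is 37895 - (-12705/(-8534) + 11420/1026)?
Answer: 165846865285/4377942 ≈ 37882.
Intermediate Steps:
37895 - (-12705/(-8534) + 11420/1026) = 37895 - (-12705*(-1/8534) + 11420*(1/1026)) = 37895 - (12705/8534 + 5710/513) = 37895 - 1*55246805/4377942 = 37895 - 55246805/4377942 = 165846865285/4377942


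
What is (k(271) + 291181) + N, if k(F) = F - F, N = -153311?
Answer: 137870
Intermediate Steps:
k(F) = 0
(k(271) + 291181) + N = (0 + 291181) - 153311 = 291181 - 153311 = 137870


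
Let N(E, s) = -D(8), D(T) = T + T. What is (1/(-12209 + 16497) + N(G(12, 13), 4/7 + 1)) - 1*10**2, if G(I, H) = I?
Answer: -497407/4288 ≈ -116.00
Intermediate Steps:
D(T) = 2*T
N(E, s) = -16 (N(E, s) = -2*8 = -1*16 = -16)
(1/(-12209 + 16497) + N(G(12, 13), 4/7 + 1)) - 1*10**2 = (1/(-12209 + 16497) - 16) - 1*10**2 = (1/4288 - 16) - 1*100 = (1/4288 - 16) - 100 = -68607/4288 - 100 = -497407/4288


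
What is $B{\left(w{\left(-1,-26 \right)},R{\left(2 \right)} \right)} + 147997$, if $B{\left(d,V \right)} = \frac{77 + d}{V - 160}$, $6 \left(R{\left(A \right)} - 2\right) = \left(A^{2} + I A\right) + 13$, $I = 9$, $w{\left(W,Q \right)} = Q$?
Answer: $\frac{135120955}{913} \approx 1.48 \cdot 10^{5}$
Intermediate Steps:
$R{\left(A \right)} = \frac{25}{6} + \frac{A^{2}}{6} + \frac{3 A}{2}$ ($R{\left(A \right)} = 2 + \frac{\left(A^{2} + 9 A\right) + 13}{6} = 2 + \frac{13 + A^{2} + 9 A}{6} = 2 + \left(\frac{13}{6} + \frac{A^{2}}{6} + \frac{3 A}{2}\right) = \frac{25}{6} + \frac{A^{2}}{6} + \frac{3 A}{2}$)
$B{\left(d,V \right)} = \frac{77 + d}{-160 + V}$
$B{\left(w{\left(-1,-26 \right)},R{\left(2 \right)} \right)} + 147997 = \frac{77 - 26}{-160 + \left(\frac{25}{6} + \frac{2^{2}}{6} + \frac{3}{2} \cdot 2\right)} + 147997 = \frac{1}{-160 + \left(\frac{25}{6} + \frac{1}{6} \cdot 4 + 3\right)} 51 + 147997 = \frac{1}{-160 + \left(\frac{25}{6} + \frac{2}{3} + 3\right)} 51 + 147997 = \frac{1}{-160 + \frac{47}{6}} \cdot 51 + 147997 = \frac{1}{- \frac{913}{6}} \cdot 51 + 147997 = \left(- \frac{6}{913}\right) 51 + 147997 = - \frac{306}{913} + 147997 = \frac{135120955}{913}$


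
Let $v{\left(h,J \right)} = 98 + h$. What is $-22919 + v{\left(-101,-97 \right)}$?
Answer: $-22922$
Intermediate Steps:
$-22919 + v{\left(-101,-97 \right)} = -22919 + \left(98 - 101\right) = -22919 - 3 = -22922$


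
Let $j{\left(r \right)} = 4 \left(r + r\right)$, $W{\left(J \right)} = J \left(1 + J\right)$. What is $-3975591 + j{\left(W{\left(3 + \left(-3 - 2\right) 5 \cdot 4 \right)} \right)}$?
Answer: $-3901095$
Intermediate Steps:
$j{\left(r \right)} = 8 r$ ($j{\left(r \right)} = 4 \cdot 2 r = 8 r$)
$-3975591 + j{\left(W{\left(3 + \left(-3 - 2\right) 5 \cdot 4 \right)} \right)} = -3975591 + 8 \left(3 + \left(-3 - 2\right) 5 \cdot 4\right) \left(1 + \left(3 + \left(-3 - 2\right) 5 \cdot 4\right)\right) = -3975591 + 8 \left(3 + \left(-5\right) 5 \cdot 4\right) \left(1 + \left(3 + \left(-5\right) 5 \cdot 4\right)\right) = -3975591 + 8 \left(3 - 100\right) \left(1 + \left(3 - 100\right)\right) = -3975591 + 8 \left(- 97 \left(1 - 97\right)\right) = -3975591 + 8 \left(\left(-97\right) \left(-96\right)\right) = -3975591 + 8 \cdot 9312 = -3975591 + 74496 = -3901095$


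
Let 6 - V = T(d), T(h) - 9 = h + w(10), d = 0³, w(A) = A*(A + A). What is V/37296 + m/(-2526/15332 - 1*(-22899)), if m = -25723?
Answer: -117303607507/103921142832 ≈ -1.1288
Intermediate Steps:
w(A) = 2*A² (w(A) = A*(2*A) = 2*A²)
d = 0
T(h) = 209 + h (T(h) = 9 + (h + 2*10²) = 9 + (h + 2*100) = 9 + (h + 200) = 9 + (200 + h) = 209 + h)
V = -203 (V = 6 - (209 + 0) = 6 - 1*209 = 6 - 209 = -203)
V/37296 + m/(-2526/15332 - 1*(-22899)) = -203/37296 - 25723/(-2526/15332 - 1*(-22899)) = -203*1/37296 - 25723/(-2526*1/15332 + 22899) = -29/5328 - 25723/(-1263/7666 + 22899) = -29/5328 - 25723/175542471/7666 = -29/5328 - 25723*7666/175542471 = -29/5328 - 197192518/175542471 = -117303607507/103921142832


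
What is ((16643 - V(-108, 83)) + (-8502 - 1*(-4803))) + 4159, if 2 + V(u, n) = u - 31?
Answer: 17244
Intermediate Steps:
V(u, n) = -33 + u (V(u, n) = -2 + (u - 31) = -2 + (-31 + u) = -33 + u)
((16643 - V(-108, 83)) + (-8502 - 1*(-4803))) + 4159 = ((16643 - (-33 - 108)) + (-8502 - 1*(-4803))) + 4159 = ((16643 - 1*(-141)) + (-8502 + 4803)) + 4159 = ((16643 + 141) - 3699) + 4159 = (16784 - 3699) + 4159 = 13085 + 4159 = 17244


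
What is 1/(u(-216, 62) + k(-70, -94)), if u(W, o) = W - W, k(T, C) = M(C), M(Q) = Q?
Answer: -1/94 ≈ -0.010638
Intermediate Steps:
k(T, C) = C
u(W, o) = 0
1/(u(-216, 62) + k(-70, -94)) = 1/(0 - 94) = 1/(-94) = -1/94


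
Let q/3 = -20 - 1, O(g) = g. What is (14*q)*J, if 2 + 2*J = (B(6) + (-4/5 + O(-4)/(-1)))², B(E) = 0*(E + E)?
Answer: -90846/25 ≈ -3633.8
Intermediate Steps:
q = -63 (q = 3*(-20 - 1) = 3*(-21) = -63)
B(E) = 0 (B(E) = 0*(2*E) = 0)
J = 103/25 (J = -1 + (0 + (-4/5 - 4/(-1)))²/2 = -1 + (0 + (-4*⅕ - 4*(-1)))²/2 = -1 + (0 + (-⅘ + 4))²/2 = -1 + (0 + 16/5)²/2 = -1 + (16/5)²/2 = -1 + (½)*(256/25) = -1 + 128/25 = 103/25 ≈ 4.1200)
(14*q)*J = (14*(-63))*(103/25) = -882*103/25 = -90846/25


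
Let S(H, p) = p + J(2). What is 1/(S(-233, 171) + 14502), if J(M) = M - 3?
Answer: 1/14672 ≈ 6.8157e-5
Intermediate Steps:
J(M) = -3 + M
S(H, p) = -1 + p (S(H, p) = p + (-3 + 2) = p - 1 = -1 + p)
1/(S(-233, 171) + 14502) = 1/((-1 + 171) + 14502) = 1/(170 + 14502) = 1/14672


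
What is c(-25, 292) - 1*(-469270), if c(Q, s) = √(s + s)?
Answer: 469270 + 2*√146 ≈ 4.6929e+5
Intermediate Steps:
c(Q, s) = √2*√s (c(Q, s) = √(2*s) = √2*√s)
c(-25, 292) - 1*(-469270) = √2*√292 - 1*(-469270) = √2*(2*√73) + 469270 = 2*√146 + 469270 = 469270 + 2*√146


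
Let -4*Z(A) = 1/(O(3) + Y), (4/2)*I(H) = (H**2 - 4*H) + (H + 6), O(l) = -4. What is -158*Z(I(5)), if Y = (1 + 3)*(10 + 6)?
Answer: 79/120 ≈ 0.65833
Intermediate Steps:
Y = 64 (Y = 4*16 = 64)
I(H) = 3 + H**2/2 - 3*H/2 (I(H) = ((H**2 - 4*H) + (H + 6))/2 = ((H**2 - 4*H) + (6 + H))/2 = (6 + H**2 - 3*H)/2 = 3 + H**2/2 - 3*H/2)
Z(A) = -1/240 (Z(A) = -1/(4*(-4 + 64)) = -1/4/60 = -1/4*1/60 = -1/240)
-158*Z(I(5)) = -158*(-1/240) = 79/120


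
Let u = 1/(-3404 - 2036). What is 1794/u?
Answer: -9759360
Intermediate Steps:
u = -1/5440 (u = 1/(-5440) = -1/5440 ≈ -0.00018382)
1794/u = 1794/(-1/5440) = 1794*(-5440) = -9759360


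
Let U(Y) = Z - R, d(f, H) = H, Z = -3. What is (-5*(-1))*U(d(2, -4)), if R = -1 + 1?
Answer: -15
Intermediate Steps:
R = 0
U(Y) = -3 (U(Y) = -3 - 1*0 = -3 + 0 = -3)
(-5*(-1))*U(d(2, -4)) = -5*(-1)*(-3) = 5*(-3) = -15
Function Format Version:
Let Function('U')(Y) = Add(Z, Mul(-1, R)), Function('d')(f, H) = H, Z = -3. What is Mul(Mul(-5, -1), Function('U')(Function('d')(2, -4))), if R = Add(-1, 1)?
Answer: -15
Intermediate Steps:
R = 0
Function('U')(Y) = -3 (Function('U')(Y) = Add(-3, Mul(-1, 0)) = Add(-3, 0) = -3)
Mul(Mul(-5, -1), Function('U')(Function('d')(2, -4))) = Mul(Mul(-5, -1), -3) = Mul(5, -3) = -15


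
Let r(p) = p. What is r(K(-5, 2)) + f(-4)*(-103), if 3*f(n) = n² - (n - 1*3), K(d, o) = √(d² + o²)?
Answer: -2369/3 + √29 ≈ -784.28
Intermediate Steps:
f(n) = 1 - n/3 + n²/3 (f(n) = (n² - (n - 1*3))/3 = (n² - (n - 3))/3 = (n² - (-3 + n))/3 = (n² + (3 - n))/3 = (3 + n² - n)/3 = 1 - n/3 + n²/3)
r(K(-5, 2)) + f(-4)*(-103) = √((-5)² + 2²) + (1 - ⅓*(-4) + (⅓)*(-4)²)*(-103) = √(25 + 4) + (1 + 4/3 + (⅓)*16)*(-103) = √29 + (1 + 4/3 + 16/3)*(-103) = √29 + (23/3)*(-103) = √29 - 2369/3 = -2369/3 + √29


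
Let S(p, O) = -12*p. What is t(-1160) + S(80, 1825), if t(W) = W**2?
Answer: 1344640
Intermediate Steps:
t(-1160) + S(80, 1825) = (-1160)**2 - 12*80 = 1345600 - 960 = 1344640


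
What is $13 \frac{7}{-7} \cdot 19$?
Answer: $-247$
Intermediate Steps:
$13 \frac{7}{-7} \cdot 19 = 13 \cdot 7 \left(- \frac{1}{7}\right) 19 = 13 \left(-1\right) 19 = \left(-13\right) 19 = -247$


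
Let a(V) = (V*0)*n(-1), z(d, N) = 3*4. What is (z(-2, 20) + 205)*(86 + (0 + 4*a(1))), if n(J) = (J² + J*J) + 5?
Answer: 18662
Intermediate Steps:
z(d, N) = 12
n(J) = 5 + 2*J² (n(J) = (J² + J²) + 5 = 2*J² + 5 = 5 + 2*J²)
a(V) = 0 (a(V) = (V*0)*(5 + 2*(-1)²) = 0*(5 + 2*1) = 0*(5 + 2) = 0*7 = 0)
(z(-2, 20) + 205)*(86 + (0 + 4*a(1))) = (12 + 205)*(86 + (0 + 4*0)) = 217*(86 + (0 + 0)) = 217*(86 + 0) = 217*86 = 18662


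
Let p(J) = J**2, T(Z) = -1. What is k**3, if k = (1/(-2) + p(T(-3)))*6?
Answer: 27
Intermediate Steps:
k = 3 (k = (1/(-2) + (-1)**2)*6 = (-1/2 + 1)*6 = (1/2)*6 = 3)
k**3 = 3**3 = 27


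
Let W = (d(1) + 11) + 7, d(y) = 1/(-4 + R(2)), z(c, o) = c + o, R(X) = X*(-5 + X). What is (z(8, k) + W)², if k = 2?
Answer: 77841/100 ≈ 778.41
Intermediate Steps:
d(y) = -⅒ (d(y) = 1/(-4 + 2*(-5 + 2)) = 1/(-4 + 2*(-3)) = 1/(-4 - 6) = 1/(-10) = -⅒)
W = 179/10 (W = (-⅒ + 11) + 7 = 109/10 + 7 = 179/10 ≈ 17.900)
(z(8, k) + W)² = ((8 + 2) + 179/10)² = (10 + 179/10)² = (279/10)² = 77841/100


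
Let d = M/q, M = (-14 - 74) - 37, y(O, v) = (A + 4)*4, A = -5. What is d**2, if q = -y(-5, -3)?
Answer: 15625/16 ≈ 976.56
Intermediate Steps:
y(O, v) = -4 (y(O, v) = (-5 + 4)*4 = -1*4 = -4)
M = -125 (M = -88 - 37 = -125)
q = 4 (q = -1*(-4) = 4)
d = -125/4 ≈ -31.250
d**2 = (-125/4)**2 = 15625/16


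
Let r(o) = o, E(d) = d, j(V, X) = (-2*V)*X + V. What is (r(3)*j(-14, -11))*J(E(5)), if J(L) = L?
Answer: -4830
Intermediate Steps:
j(V, X) = V - 2*V*X (j(V, X) = -2*V*X + V = V - 2*V*X)
(r(3)*j(-14, -11))*J(E(5)) = (3*(-14*(1 - 2*(-11))))*5 = (3*(-14*(1 + 22)))*5 = (3*(-14*23))*5 = (3*(-322))*5 = -966*5 = -4830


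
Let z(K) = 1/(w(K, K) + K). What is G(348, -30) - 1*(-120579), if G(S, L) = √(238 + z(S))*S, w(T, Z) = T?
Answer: 120579 + 407*√174 ≈ 1.2595e+5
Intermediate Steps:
z(K) = 1/(2*K) (z(K) = 1/(K + K) = 1/(2*K))
G(S, L) = S*√(238 + 1/(2*S)) (G(S, L) = √(238 + 1/(2*S))*S = S*√(238 + 1/(2*S)))
G(348, -30) - 1*(-120579) = (½)*348*√(952 + 2/348) - 1*(-120579) = (½)*348*√(952 + 2*(1/348)) + 120579 = (½)*348*√(952 + 1/174) + 120579 = (½)*348*√(165649/174) + 120579 = (½)*348*(407*√174/174) + 120579 = 407*√174 + 120579 = 120579 + 407*√174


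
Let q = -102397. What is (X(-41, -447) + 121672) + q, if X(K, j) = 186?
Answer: 19461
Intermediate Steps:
(X(-41, -447) + 121672) + q = (186 + 121672) - 102397 = 121858 - 102397 = 19461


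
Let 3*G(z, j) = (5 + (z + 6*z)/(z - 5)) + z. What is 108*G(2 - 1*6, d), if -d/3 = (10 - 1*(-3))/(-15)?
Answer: 148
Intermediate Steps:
d = 13/5 (d = -3*(10 - 1*(-3))/(-15) = -3*(10 + 3)*(-1)/15 = -39*(-1)/15 = -3*(-13/15) = 13/5 ≈ 2.6000)
G(z, j) = 5/3 + z/3 + 7*z/(3*(-5 + z)) (G(z, j) = ((5 + (z + 6*z)/(z - 5)) + z)/3 = ((5 + (7*z)/(-5 + z)) + z)/3 = ((5 + 7*z/(-5 + z)) + z)/3 = (5 + z + 7*z/(-5 + z))/3 = 5/3 + z/3 + 7*z/(3*(-5 + z)))
108*G(2 - 1*6, d) = 108*((-25 + (2 - 1*6)**2 + 7*(2 - 1*6))/(3*(-5 + (2 - 1*6)))) = 108*((-25 + (2 - 6)**2 + 7*(2 - 6))/(3*(-5 + (2 - 6)))) = 108*((-25 + (-4)**2 + 7*(-4))/(3*(-5 - 4))) = 108*((1/3)*(-25 + 16 - 28)/(-9)) = 108*((1/3)*(-1/9)*(-37)) = 108*(37/27) = 148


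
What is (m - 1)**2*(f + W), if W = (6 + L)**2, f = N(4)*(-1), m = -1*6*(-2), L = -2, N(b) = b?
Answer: 1452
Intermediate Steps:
m = 12 (m = -6*(-2) = 12)
f = -4 (f = 4*(-1) = -4)
W = 16 (W = (6 - 2)**2 = 4**2 = 16)
(m - 1)**2*(f + W) = (12 - 1)**2*(-4 + 16) = 11**2*12 = 121*12 = 1452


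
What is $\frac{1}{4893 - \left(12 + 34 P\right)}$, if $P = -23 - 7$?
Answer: $\frac{1}{5901} \approx 0.00016946$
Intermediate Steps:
$P = -30$ ($P = -23 - 7 = -30$)
$\frac{1}{4893 - \left(12 + 34 P\right)} = \frac{1}{4893 - -1008} = \frac{1}{4893 + \left(1020 - 12\right)} = \frac{1}{4893 + 1008} = \frac{1}{5901}$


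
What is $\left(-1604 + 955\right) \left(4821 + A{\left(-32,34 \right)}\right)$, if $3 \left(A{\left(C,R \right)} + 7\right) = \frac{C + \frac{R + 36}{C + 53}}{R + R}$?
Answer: $- \frac{956003609}{306} \approx -3.1242 \cdot 10^{6}$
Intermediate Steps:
$A{\left(C,R \right)} = -7 + \frac{C + \frac{36 + R}{53 + C}}{6 R}$ ($A{\left(C,R \right)} = -7 + \frac{\left(C + \frac{R + 36}{C + 53}\right) \frac{1}{R + R}}{3} = -7 + \frac{\left(C + \frac{36 + R}{53 + C}\right) \frac{1}{2 R}}{3} = -7 + \frac{\frac{1}{2} \frac{1}{R} \left(C + \frac{36 + R}{53 + C}\right)}{3} = -7 + \frac{C + \frac{36 + R}{53 + C}}{6 R}$)
$\left(-1604 + 955\right) \left(4821 + A{\left(-32,34 \right)}\right) = \left(-1604 + 955\right) \left(4821 + \frac{36 + \left(-32\right)^{2} - 75650 + 53 \left(-32\right) - \left(-1344\right) 34}{6 \cdot 34 \left(53 - 32\right)}\right) = - 649 \left(4821 + \frac{1}{6} \cdot \frac{1}{34} \cdot \frac{1}{21} \left(36 + 1024 - 75650 - 1696 + 45696\right)\right) = - 649 \left(4821 + \frac{1}{6} \cdot \frac{1}{34} \cdot \frac{1}{21} \left(-30590\right)\right) = - 649 \left(4821 - \frac{2185}{306}\right) = \left(-649\right) \frac{1473041}{306} = - \frac{956003609}{306}$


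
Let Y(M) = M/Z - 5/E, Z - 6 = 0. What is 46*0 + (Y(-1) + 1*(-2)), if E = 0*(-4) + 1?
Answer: -43/6 ≈ -7.1667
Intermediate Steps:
Z = 6 (Z = 6 + 0 = 6)
E = 1 (E = 0 + 1 = 1)
Y(M) = -5 + M/6 (Y(M) = M/6 - 5/1 = M*(⅙) - 5*1 = M/6 - 5 = -5 + M/6)
46*0 + (Y(-1) + 1*(-2)) = 46*0 + ((-5 + (⅙)*(-1)) + 1*(-2)) = 0 + ((-5 - ⅙) - 2) = 0 + (-31/6 - 2) = 0 - 43/6 = -43/6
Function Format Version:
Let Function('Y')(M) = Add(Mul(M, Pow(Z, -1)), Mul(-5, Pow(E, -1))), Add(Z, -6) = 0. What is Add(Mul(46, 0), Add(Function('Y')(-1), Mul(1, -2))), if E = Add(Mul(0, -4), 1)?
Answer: Rational(-43, 6) ≈ -7.1667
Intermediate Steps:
Z = 6 (Z = Add(6, 0) = 6)
E = 1 (E = Add(0, 1) = 1)
Function('Y')(M) = Add(-5, Mul(Rational(1, 6), M)) (Function('Y')(M) = Add(Mul(M, Pow(6, -1)), Mul(-5, Pow(1, -1))) = Add(Mul(M, Rational(1, 6)), Mul(-5, 1)) = Add(Mul(Rational(1, 6), M), -5) = Add(-5, Mul(Rational(1, 6), M)))
Add(Mul(46, 0), Add(Function('Y')(-1), Mul(1, -2))) = Add(Mul(46, 0), Add(Add(-5, Mul(Rational(1, 6), -1)), Mul(1, -2))) = Add(0, Add(Add(-5, Rational(-1, 6)), -2)) = Add(0, Add(Rational(-31, 6), -2)) = Add(0, Rational(-43, 6)) = Rational(-43, 6)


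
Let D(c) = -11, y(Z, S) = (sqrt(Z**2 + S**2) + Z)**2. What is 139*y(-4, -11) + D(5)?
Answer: 21256 - 1112*sqrt(137) ≈ 8240.4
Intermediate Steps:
y(Z, S) = (Z + sqrt(S**2 + Z**2))**2 (y(Z, S) = (sqrt(S**2 + Z**2) + Z)**2 = (Z + sqrt(S**2 + Z**2))**2)
139*y(-4, -11) + D(5) = 139*(-4 + sqrt((-11)**2 + (-4)**2))**2 - 11 = 139*(-4 + sqrt(121 + 16))**2 - 11 = 139*(-4 + sqrt(137))**2 - 11 = -11 + 139*(-4 + sqrt(137))**2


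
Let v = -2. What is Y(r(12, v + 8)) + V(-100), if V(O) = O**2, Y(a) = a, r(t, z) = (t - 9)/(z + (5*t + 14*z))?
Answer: 500001/50 ≈ 10000.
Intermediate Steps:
r(t, z) = (-9 + t)/(5*t + 15*z)
Y(r(12, v + 8)) + V(-100) = (-9 + 12)/(5*(12 + 3*(-2 + 8))) + (-100)**2 = (1/5)*3/(12 + 3*6) + 10000 = (1/5)*3/(12 + 18) + 10000 = (1/5)*3/30 + 10000 = (1/5)*(1/30)*3 + 10000 = 1/50 + 10000 = 500001/50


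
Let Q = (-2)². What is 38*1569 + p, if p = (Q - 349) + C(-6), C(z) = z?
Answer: 59271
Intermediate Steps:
Q = 4
p = -351 (p = (4 - 349) - 6 = -345 - 6 = -351)
38*1569 + p = 38*1569 - 351 = 59622 - 351 = 59271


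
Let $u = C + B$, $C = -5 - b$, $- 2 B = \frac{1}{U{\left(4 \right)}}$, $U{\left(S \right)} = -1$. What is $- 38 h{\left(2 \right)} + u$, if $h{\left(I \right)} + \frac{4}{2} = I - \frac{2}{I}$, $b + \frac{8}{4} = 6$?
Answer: $\frac{59}{2} \approx 29.5$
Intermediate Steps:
$b = 4$ ($b = -2 + 6 = 4$)
$h{\left(I \right)} = -2 + I - \frac{2}{I}$ ($h{\left(I \right)} = -2 + \left(I - \frac{2}{I}\right) = -2 + I - \frac{2}{I}$)
$B = \frac{1}{2}$ ($B = - \frac{1}{2 \left(-1\right)} = \left(- \frac{1}{2}\right) \left(-1\right) = \frac{1}{2} \approx 0.5$)
$C = -9$ ($C = -5 - 4 = -9$)
$u = - \frac{17}{2}$ ($u = -9 + \frac{1}{2} = - \frac{17}{2} \approx -8.5$)
$- 38 h{\left(2 \right)} + u = - 38 \left(-2 + 2 - \frac{2}{2}\right) - \frac{17}{2} = - 38 \left(-2 + 2 - 1\right) - \frac{17}{2} = \left(-38\right) \left(-1\right) - \frac{17}{2} = 38 - \frac{17}{2} = \frac{59}{2}$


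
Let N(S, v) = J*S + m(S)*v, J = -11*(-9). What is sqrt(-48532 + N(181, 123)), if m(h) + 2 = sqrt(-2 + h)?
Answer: sqrt(-30859 + 123*sqrt(179)) ≈ 170.92*I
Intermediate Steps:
m(h) = -2 + sqrt(-2 + h)
J = 99
N(S, v) = 99*S + v*(-2 + sqrt(-2 + S)) (N(S, v) = 99*S + (-2 + sqrt(-2 + S))*v = 99*S + v*(-2 + sqrt(-2 + S)))
sqrt(-48532 + N(181, 123)) = sqrt(-48532 + (99*181 + 123*(-2 + sqrt(-2 + 181)))) = sqrt(-48532 + (17919 + 123*(-2 + sqrt(179)))) = sqrt(-48532 + (17919 + (-246 + 123*sqrt(179)))) = sqrt(-48532 + (17673 + 123*sqrt(179))) = sqrt(-30859 + 123*sqrt(179))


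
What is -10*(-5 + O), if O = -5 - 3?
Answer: 130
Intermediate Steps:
O = -8
-10*(-5 + O) = -10*(-5 - 8) = -10*(-13) = 130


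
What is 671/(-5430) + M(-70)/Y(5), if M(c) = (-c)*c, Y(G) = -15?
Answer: 591043/1810 ≈ 326.54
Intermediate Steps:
M(c) = -c**2
671/(-5430) + M(-70)/Y(5) = 671/(-5430) - 1*(-70)**2/(-15) = 671*(-1/5430) - 1*4900*(-1/15) = -671/5430 - 4900*(-1/15) = -671/5430 + 980/3 = 591043/1810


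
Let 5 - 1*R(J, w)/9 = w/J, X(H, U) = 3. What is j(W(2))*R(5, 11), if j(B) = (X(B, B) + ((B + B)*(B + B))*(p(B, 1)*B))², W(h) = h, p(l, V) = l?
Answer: 565614/5 ≈ 1.1312e+5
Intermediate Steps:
R(J, w) = 45 - 9*w/J
j(B) = (3 + 4*B⁴)² (j(B) = (3 + ((B + B)*(B + B))*(B*B))² = (3 + ((2*B)*(2*B))*B²)² = (3 + (4*B²)*B²)² = (3 + 4*B⁴)²)
j(W(2))*R(5, 11) = (3 + 4*2⁴)²*(45 - 9*11/5) = (3 + 4*16)²*(45 - 9*11*⅕) = (3 + 64)²*(45 - 99/5) = 67²*(126/5) = 4489*(126/5) = 565614/5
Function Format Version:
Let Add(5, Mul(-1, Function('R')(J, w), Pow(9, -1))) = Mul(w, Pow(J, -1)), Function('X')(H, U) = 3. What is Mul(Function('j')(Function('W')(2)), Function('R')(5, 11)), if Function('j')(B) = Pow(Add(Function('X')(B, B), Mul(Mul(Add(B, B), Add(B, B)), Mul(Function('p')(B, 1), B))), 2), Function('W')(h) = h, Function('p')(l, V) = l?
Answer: Rational(565614, 5) ≈ 1.1312e+5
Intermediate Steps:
Function('R')(J, w) = Add(45, Mul(-9, w, Pow(J, -1))) (Function('R')(J, w) = Add(45, Mul(-9, Mul(w, Pow(J, -1)))) = Add(45, Mul(-9, w, Pow(J, -1))))
Function('j')(B) = Pow(Add(3, Mul(4, Pow(B, 4))), 2) (Function('j')(B) = Pow(Add(3, Mul(Mul(Add(B, B), Add(B, B)), Mul(B, B))), 2) = Pow(Add(3, Mul(Mul(Mul(2, B), Mul(2, B)), Pow(B, 2))), 2) = Pow(Add(3, Mul(Mul(4, Pow(B, 2)), Pow(B, 2))), 2) = Pow(Add(3, Mul(4, Pow(B, 4))), 2))
Mul(Function('j')(Function('W')(2)), Function('R')(5, 11)) = Mul(Pow(Add(3, Mul(4, Pow(2, 4))), 2), Add(45, Mul(-9, 11, Pow(5, -1)))) = Mul(Pow(Add(3, Mul(4, 16)), 2), Add(45, Mul(-9, 11, Rational(1, 5)))) = Mul(Pow(Add(3, 64), 2), Add(45, Rational(-99, 5))) = Mul(Pow(67, 2), Rational(126, 5)) = Mul(4489, Rational(126, 5)) = Rational(565614, 5)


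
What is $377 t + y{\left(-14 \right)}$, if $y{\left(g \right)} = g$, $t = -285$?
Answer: $-107459$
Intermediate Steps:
$377 t + y{\left(-14 \right)} = 377 \left(-285\right) - 14 = -107445 - 14 = -107459$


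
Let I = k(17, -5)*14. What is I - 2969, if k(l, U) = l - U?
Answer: -2661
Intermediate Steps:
I = 308 (I = (17 - 1*(-5))*14 = (17 + 5)*14 = 22*14 = 308)
I - 2969 = 308 - 2969 = -2661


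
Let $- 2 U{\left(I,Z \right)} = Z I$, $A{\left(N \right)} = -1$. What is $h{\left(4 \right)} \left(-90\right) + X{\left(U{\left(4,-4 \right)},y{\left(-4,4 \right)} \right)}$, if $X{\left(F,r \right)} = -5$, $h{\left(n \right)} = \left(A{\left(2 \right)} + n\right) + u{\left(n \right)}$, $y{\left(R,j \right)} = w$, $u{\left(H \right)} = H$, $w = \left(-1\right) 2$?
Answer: $-635$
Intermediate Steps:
$w = -2$
$y{\left(R,j \right)} = -2$
$U{\left(I,Z \right)} = - \frac{I Z}{2}$ ($U{\left(I,Z \right)} = - \frac{Z I}{2} = - \frac{I Z}{2}$)
$h{\left(n \right)} = -1 + 2 n$ ($h{\left(n \right)} = \left(-1 + n\right) + n = -1 + 2 n$)
$h{\left(4 \right)} \left(-90\right) + X{\left(U{\left(4,-4 \right)},y{\left(-4,4 \right)} \right)} = \left(-1 + 2 \cdot 4\right) \left(-90\right) - 5 = \left(-1 + 8\right) \left(-90\right) - 5 = 7 \left(-90\right) - 5 = -630 - 5 = -635$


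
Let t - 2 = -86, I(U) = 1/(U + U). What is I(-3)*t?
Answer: 14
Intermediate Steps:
I(U) = 1/(2*U)
t = -84 (t = 2 - 86 = -84)
I(-3)*t = ((1/2)/(-3))*(-84) = ((1/2)*(-1/3))*(-84) = -1/6*(-84) = 14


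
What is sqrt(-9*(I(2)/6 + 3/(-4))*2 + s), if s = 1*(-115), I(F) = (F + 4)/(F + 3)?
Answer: I*sqrt(10510)/10 ≈ 10.252*I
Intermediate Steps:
I(F) = (4 + F)/(3 + F)
s = -115
sqrt(-9*(I(2)/6 + 3/(-4))*2 + s) = sqrt(-9*(((4 + 2)/(3 + 2))/6 + 3/(-4))*2 - 115) = sqrt(-9*((6/5)*(1/6) + 3*(-1/4))*2 - 115) = sqrt(-9*(((1/5)*6)*(1/6) - 3/4)*2 - 115) = sqrt(-9*((6/5)*(1/6) - 3/4)*2 - 115) = sqrt(-9*(1/5 - 3/4)*2 - 115) = sqrt(-9*(-11/20)*2 - 115) = sqrt((99/20)*2 - 115) = sqrt(99/10 - 115) = sqrt(-1051/10) = I*sqrt(10510)/10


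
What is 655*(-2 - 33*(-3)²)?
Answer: -195845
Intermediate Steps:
655*(-2 - 33*(-3)²) = 655*(-2 - 33*9) = 655*(-2 - 1*297) = 655*(-2 - 297) = 655*(-299) = -195845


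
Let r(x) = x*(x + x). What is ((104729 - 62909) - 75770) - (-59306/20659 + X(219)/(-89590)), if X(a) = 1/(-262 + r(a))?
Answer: -6010384601765652941/177051336224600 ≈ -33947.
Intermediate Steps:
r(x) = 2*x² (r(x) = x*(2*x) = 2*x²)
X(a) = 1/(-262 + 2*a²)
((104729 - 62909) - 75770) - (-59306/20659 + X(219)/(-89590)) = ((104729 - 62909) - 75770) - (-59306/20659 + (1/(2*(-131 + 219²)))/(-89590)) = (41820 - 75770) - (-59306*1/20659 + (1/(2*(-131 + 47961)))*(-1/89590)) = -33950 - (-59306/20659 + ((½)/47830)*(-1/89590)) = -33950 - (-59306/20659 + ((½)*(1/47830))*(-1/89590)) = -33950 - (-59306/20659 + (1/95660)*(-1/89590)) = -33950 - (-59306/20659 - 1/8570179400) = -33950 - 1*(-508263059517059/177051336224600) = -33950 + 508263059517059/177051336224600 = -6010384601765652941/177051336224600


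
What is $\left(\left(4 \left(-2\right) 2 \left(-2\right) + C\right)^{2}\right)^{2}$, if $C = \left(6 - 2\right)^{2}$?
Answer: $5308416$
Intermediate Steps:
$C = 16$ ($C = 4^{2} = 16$)
$\left(\left(4 \left(-2\right) 2 \left(-2\right) + C\right)^{2}\right)^{2} = \left(\left(4 \left(-2\right) 2 \left(-2\right) + 16\right)^{2}\right)^{2} = \left(\left(\left(-8\right) 2 \left(-2\right) + 16\right)^{2}\right)^{2} = \left(\left(\left(-16\right) \left(-2\right) + 16\right)^{2}\right)^{2} = \left(\left(32 + 16\right)^{2}\right)^{2} = \left(48^{2}\right)^{2} = 2304^{2} = 5308416$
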